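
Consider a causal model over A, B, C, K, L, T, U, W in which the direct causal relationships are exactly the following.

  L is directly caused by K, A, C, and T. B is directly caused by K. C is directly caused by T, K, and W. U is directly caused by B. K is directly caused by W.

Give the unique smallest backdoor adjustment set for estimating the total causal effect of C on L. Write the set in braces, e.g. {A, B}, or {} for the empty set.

{K, T}

Variables eligible for adjustment (non-descendants of C, excluding C and L): {A, B, K, T, U, W}.
Backdoor paths from C to L:
  P1: C <- W -> K -> L
  P2: C <- K -> L
  P3: C <- T -> L
The empty set is not sufficient: P1 (C <- W -> K -> L) has no collider blocking it and no conditioned non-collider, so it is open.
Try {K, T}:
  P1: blocked at chain node K ∈ conditioning set.
  P2: blocked at fork node K ∈ conditioning set.
  P3: blocked at fork node T ∈ conditioning set.
{K, T} contains no descendant of C and blocks every backdoor path.
Every element of {K, T} is needed (dropping K leaves P1 open; dropping T leaves P3 open), so no proper subset is valid.
Among all size-2 subsets of the eligible variables, only {K, T} blocks every backdoor path, so it is the unique smallest valid adjustment set.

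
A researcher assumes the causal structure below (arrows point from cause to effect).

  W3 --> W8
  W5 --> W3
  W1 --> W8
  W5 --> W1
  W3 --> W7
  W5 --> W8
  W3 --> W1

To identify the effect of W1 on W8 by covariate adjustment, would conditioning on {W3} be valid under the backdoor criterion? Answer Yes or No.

Backdoor paths from W1 to W8 (paths whose first edge points into W1):
  P1: W1 <- W5 -> W3 -> W8
  P2: W1 <- W5 -> W8
  P3: W1 <- W3 <- W5 -> W8
  P4: W1 <- W3 -> W8
Condition 1 (no descendant of W1 in the set): holds — descendants of W1 are {W8}; none are in {W3}.
Condition 2 (every backdoor path blocked by {W3}):
  P1: blocked at chain node W3 ∈ conditioning set.
  P2: open — no interior node is in the conditioning set.
  P3: blocked at chain node W3 ∈ conditioning set.
  P4: blocked at fork node W3 ∈ conditioning set.
{W3} does not satisfy the backdoor criterion.

No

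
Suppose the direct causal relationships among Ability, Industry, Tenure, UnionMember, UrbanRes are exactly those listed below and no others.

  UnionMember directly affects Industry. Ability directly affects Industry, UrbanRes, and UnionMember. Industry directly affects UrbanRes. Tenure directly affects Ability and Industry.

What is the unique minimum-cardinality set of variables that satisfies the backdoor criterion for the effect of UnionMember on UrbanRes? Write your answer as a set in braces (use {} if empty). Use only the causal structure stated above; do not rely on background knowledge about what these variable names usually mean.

{Ability}

Variables eligible for adjustment (non-descendants of UnionMember, excluding UnionMember and UrbanRes): {Ability, Tenure}.
Backdoor paths from UnionMember to UrbanRes:
  P1: UnionMember <- Ability <- Tenure -> Industry -> UrbanRes
  P2: UnionMember <- Ability -> Industry -> UrbanRes
  P3: UnionMember <- Ability -> UrbanRes
The empty set is not sufficient: P1 (UnionMember <- Ability <- Tenure -> Industry -> UrbanRes) has no collider blocking it and no conditioned non-collider, so it is open.
Try {Ability}:
  P1: blocked at chain node Ability ∈ conditioning set.
  P2: blocked at fork node Ability ∈ conditioning set.
  P3: blocked at fork node Ability ∈ conditioning set.
{Ability} contains no descendant of UnionMember and blocks every backdoor path.
No other singleton works — e.g. {Tenure} leaves P2 open — so {Ability} is the unique smallest valid adjustment set.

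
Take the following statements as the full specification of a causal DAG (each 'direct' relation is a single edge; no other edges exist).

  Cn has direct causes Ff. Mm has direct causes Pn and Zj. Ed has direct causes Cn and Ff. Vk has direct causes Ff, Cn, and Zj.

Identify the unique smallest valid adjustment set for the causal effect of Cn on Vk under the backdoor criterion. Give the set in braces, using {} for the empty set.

Variables eligible for adjustment (non-descendants of Cn, excluding Cn and Vk): {Ff, Mm, Pn, Zj}.
Backdoor paths from Cn to Vk:
  P1: Cn <- Ff -> Vk
The empty set is not sufficient: P1 (Cn <- Ff -> Vk) has no collider blocking it and no conditioned non-collider, so it is open.
Try {Ff}:
  P1: blocked at fork node Ff ∈ conditioning set.
{Ff} contains no descendant of Cn and blocks every backdoor path.
No other singleton works — e.g. {Pn} leaves P1 open — so {Ff} is the unique smallest valid adjustment set.

{Ff}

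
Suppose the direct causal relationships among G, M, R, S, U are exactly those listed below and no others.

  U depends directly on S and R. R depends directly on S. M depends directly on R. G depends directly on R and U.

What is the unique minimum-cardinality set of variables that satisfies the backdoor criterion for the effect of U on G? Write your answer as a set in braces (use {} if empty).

{R}

Variables eligible for adjustment (non-descendants of U, excluding U and G): {M, R, S}.
Backdoor paths from U to G:
  P1: U <- S -> R -> G
  P2: U <- R -> G
The empty set is not sufficient: P1 (U <- S -> R -> G) has no collider blocking it and no conditioned non-collider, so it is open.
Try {R}:
  P1: blocked at chain node R ∈ conditioning set.
  P2: blocked at fork node R ∈ conditioning set.
{R} contains no descendant of U and blocks every backdoor path.
No other singleton works — e.g. {S} leaves P2 open — so {R} is the unique smallest valid adjustment set.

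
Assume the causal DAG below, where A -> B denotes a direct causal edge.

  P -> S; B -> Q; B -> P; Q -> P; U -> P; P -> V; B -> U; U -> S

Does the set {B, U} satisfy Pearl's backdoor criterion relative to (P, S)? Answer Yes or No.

Backdoor paths from P to S (paths whose first edge points into P):
  P1: P <- B -> U -> S
  P2: P <- U -> S
  P3: P <- Q <- B -> U -> S
Condition 1 (no descendant of P in the set): holds — descendants of P are {S, V}; none are in {B, U}.
Condition 2 (every backdoor path blocked by {B, U}):
  P1: blocked at fork node B ∈ conditioning set.
  P2: blocked at fork node U ∈ conditioning set.
  P3: blocked at fork node B ∈ conditioning set.
{B, U} satisfies the backdoor criterion.

Yes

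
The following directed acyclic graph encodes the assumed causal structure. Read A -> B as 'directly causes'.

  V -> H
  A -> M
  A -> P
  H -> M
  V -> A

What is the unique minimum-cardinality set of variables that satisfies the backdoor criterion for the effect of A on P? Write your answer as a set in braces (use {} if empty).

{}

Variables eligible for adjustment (non-descendants of A, excluding A and P): {H, V}.
Backdoor paths from A to P:
  (none)
With no backdoor paths the empty set already satisfies the criterion, and it is trivially minimal.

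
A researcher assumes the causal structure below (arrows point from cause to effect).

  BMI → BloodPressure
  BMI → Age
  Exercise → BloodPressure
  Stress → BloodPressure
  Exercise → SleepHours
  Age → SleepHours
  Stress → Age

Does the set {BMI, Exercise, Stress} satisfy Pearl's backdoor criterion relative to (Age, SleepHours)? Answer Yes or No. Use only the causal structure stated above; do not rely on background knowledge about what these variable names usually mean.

Backdoor paths from Age to SleepHours (paths whose first edge points into Age):
  P1: Age <- BMI -> BloodPressure <- Exercise -> SleepHours
  P2: Age <- Stress -> BloodPressure <- Exercise -> SleepHours
Condition 1 (no descendant of Age in the set): holds — descendants of Age are {SleepHours}; none are in {BMI, Exercise, Stress}.
Condition 2 (every backdoor path blocked by {BMI, Exercise, Stress}):
  P1: blocked at fork node BMI ∈ conditioning set.
  P2: blocked at fork node Stress ∈ conditioning set.
{BMI, Exercise, Stress} satisfies the backdoor criterion.

Yes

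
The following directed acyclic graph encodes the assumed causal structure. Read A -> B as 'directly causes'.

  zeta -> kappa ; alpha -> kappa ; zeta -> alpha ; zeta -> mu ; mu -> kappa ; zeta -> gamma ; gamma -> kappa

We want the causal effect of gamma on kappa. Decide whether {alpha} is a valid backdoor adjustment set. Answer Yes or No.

No

Backdoor paths from gamma to kappa (paths whose first edge points into gamma):
  P1: gamma <- zeta -> mu -> kappa
  P2: gamma <- zeta -> alpha -> kappa
  P3: gamma <- zeta -> kappa
Condition 1 (no descendant of gamma in the set): holds — descendants of gamma are {kappa}; none are in {alpha}.
Condition 2 (every backdoor path blocked by {alpha}):
  P1: open — no interior node is in the conditioning set.
  P2: blocked at chain node alpha ∈ conditioning set.
  P3: open — no interior node is in the conditioning set.
{alpha} does not satisfy the backdoor criterion.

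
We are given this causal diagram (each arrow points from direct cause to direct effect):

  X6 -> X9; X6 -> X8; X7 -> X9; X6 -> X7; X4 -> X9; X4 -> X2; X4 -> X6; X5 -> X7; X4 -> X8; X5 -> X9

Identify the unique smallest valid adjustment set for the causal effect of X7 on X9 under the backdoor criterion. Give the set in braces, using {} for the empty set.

{X5, X6}

Variables eligible for adjustment (non-descendants of X7, excluding X7 and X9): {X2, X4, X5, X6, X8}.
Backdoor paths from X7 to X9:
  P1: X7 <- X5 -> X9
  P2: X7 <- X6 <- X4 -> X9
  P3: X7 <- X6 -> X9
  P4: X7 <- X6 -> X8 <- X4 -> X9
The empty set is not sufficient: P1 (X7 <- X5 -> X9) has no collider blocking it and no conditioned non-collider, so it is open.
Try {X5, X6}:
  P1: blocked at fork node X5 ∈ conditioning set.
  P2: blocked at chain node X6 ∈ conditioning set.
  P3: blocked at fork node X6 ∈ conditioning set.
  P4: blocked at fork node X6 ∈ conditioning set.
{X5, X6} contains no descendant of X7 and blocks every backdoor path.
Every element of {X5, X6} is needed (dropping X5 leaves P1 open; dropping X6 leaves P2 open), so no proper subset is valid.
Among all size-2 subsets of the eligible variables, only {X5, X6} blocks every backdoor path, so it is the unique smallest valid adjustment set.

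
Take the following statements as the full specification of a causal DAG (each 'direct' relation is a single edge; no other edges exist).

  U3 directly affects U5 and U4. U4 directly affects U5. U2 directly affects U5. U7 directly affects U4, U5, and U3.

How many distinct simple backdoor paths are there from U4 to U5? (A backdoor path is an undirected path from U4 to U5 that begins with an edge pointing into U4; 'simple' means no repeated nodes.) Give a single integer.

A backdoor path from U4 to U5 is any simple undirected path whose first edge points into U4 (i.e. leaves U4 via a parent).
Parents of U4: {U3, U7}.
Enumerating:
  P1: U4 <- U7 -> U3 -> U5
  P2: U4 <- U7 -> U5
  P3: U4 <- U3 <- U7 -> U5
  P4: U4 <- U3 -> U5
That exhausts the simple backdoor paths. Count: 4.

4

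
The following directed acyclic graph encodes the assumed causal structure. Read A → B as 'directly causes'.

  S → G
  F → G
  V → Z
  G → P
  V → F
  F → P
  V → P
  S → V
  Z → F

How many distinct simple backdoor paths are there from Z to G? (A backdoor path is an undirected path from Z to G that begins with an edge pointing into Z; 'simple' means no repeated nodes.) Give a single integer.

A backdoor path from Z to G is any simple undirected path whose first edge points into Z (i.e. leaves Z via a parent).
Parents of Z: {V}.
Enumerating:
  P1: Z <- V <- S -> G
  P2: Z <- V -> F -> G
  P3: Z <- V -> F -> P <- G
  P4: Z <- V -> P <- F -> G
  P5: Z <- V -> P <- G
That exhausts the simple backdoor paths. Count: 5.

5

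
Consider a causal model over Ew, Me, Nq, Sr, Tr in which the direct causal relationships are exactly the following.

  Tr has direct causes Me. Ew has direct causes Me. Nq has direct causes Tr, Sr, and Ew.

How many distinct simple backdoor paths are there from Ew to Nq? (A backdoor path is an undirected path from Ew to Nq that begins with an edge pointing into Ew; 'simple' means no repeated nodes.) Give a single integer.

1

A backdoor path from Ew to Nq is any simple undirected path whose first edge points into Ew (i.e. leaves Ew via a parent).
Parents of Ew: {Me}.
Enumerating:
  P1: Ew <- Me -> Tr -> Nq
That exhausts the simple backdoor paths. Count: 1.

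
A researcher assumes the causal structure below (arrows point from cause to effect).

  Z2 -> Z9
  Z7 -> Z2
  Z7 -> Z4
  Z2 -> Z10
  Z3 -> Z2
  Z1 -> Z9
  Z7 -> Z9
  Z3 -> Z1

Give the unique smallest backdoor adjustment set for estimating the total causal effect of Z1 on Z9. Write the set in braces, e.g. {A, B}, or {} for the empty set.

{Z3}

Variables eligible for adjustment (non-descendants of Z1, excluding Z1 and Z9): {Z10, Z2, Z3, Z4, Z7}.
Backdoor paths from Z1 to Z9:
  P1: Z1 <- Z3 -> Z2 <- Z7 -> Z9
  P2: Z1 <- Z3 -> Z2 -> Z9
The empty set is not sufficient: P2 (Z1 <- Z3 -> Z2 -> Z9) has no collider blocking it and no conditioned non-collider, so it is open.
Try {Z3}:
  P1: blocked at fork node Z3 ∈ conditioning set.
  P2: blocked at fork node Z3 ∈ conditioning set.
{Z3} contains no descendant of Z1 and blocks every backdoor path.
No other singleton works — e.g. {Z7} leaves P2 open — so {Z3} is the unique smallest valid adjustment set.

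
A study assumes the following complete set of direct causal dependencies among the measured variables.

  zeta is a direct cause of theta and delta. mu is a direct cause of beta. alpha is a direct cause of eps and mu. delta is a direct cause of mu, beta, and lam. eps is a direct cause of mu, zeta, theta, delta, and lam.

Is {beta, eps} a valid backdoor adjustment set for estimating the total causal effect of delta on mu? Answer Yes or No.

Backdoor paths from delta to mu (paths whose first edge points into delta):
  P1: delta <- eps <- alpha -> mu
  P2: delta <- eps -> mu
  P3: delta <- zeta <- eps <- alpha -> mu
  P4: delta <- zeta <- eps -> mu
  P5: delta <- zeta -> theta <- eps <- alpha -> mu
  P6: delta <- zeta -> theta <- eps -> mu
Condition 1 (no descendant of delta in the set): FAILS — beta is a descendant of delta.
Condition 2 (every backdoor path blocked by {beta, eps}):
  P1: blocked at chain node eps ∈ conditioning set.
  P2: blocked at fork node eps ∈ conditioning set.
  P3: blocked at chain node eps ∈ conditioning set.
  P4: blocked at fork node eps ∈ conditioning set.
  P5: blocked at collider theta (neither it nor any descendant is in the conditioning set).
  P6: blocked at collider theta (neither it nor any descendant is in the conditioning set).
{beta, eps} does not satisfy the backdoor criterion.

No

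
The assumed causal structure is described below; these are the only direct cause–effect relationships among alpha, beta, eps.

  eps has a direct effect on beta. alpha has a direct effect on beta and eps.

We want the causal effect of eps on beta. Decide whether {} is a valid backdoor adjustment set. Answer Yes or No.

Backdoor paths from eps to beta (paths whose first edge points into eps):
  P1: eps <- alpha -> beta
Condition 1 (no descendant of eps in the set): holds — descendants of eps are {beta}; none are in {}.
Condition 2 (every backdoor path blocked by {}):
  P1: open — no interior node is in the conditioning set.
{} does not satisfy the backdoor criterion.

No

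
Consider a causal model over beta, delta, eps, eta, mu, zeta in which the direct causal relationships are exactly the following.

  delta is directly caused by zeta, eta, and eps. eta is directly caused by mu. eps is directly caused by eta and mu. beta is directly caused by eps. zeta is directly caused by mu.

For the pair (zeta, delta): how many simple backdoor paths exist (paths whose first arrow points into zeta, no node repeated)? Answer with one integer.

A backdoor path from zeta to delta is any simple undirected path whose first edge points into zeta (i.e. leaves zeta via a parent).
Parents of zeta: {mu}.
Enumerating:
  P1: zeta <- mu -> eta -> eps -> delta
  P2: zeta <- mu -> eta -> delta
  P3: zeta <- mu -> eps <- eta -> delta
  P4: zeta <- mu -> eps -> delta
That exhausts the simple backdoor paths. Count: 4.

4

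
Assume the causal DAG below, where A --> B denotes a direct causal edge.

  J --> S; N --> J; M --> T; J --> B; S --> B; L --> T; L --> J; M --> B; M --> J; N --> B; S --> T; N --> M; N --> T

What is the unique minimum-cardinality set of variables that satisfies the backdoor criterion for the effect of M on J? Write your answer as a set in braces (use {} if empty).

{N}

Variables eligible for adjustment (non-descendants of M, excluding M and J): {L, N}.
Backdoor paths from M to J:
  P1: M <- N -> J
  P2: M <- N -> B <- J
  P3: M <- N -> B <- S <- J
  P4: M <- N -> B <- S -> T <- L -> J
  P5: M <- N -> T <- L -> J
  P6: M <- N -> T <- S <- J
  P7: M <- N -> T <- S -> B <- J
The empty set is not sufficient: P1 (M <- N -> J) has no collider blocking it and no conditioned non-collider, so it is open.
Try {N}:
  P1: blocked at fork node N ∈ conditioning set.
  P2: blocked at fork node N ∈ conditioning set.
  P3: blocked at fork node N ∈ conditioning set.
  P4: blocked at fork node N ∈ conditioning set.
  P5: blocked at fork node N ∈ conditioning set.
  P6: blocked at fork node N ∈ conditioning set.
  P7: blocked at fork node N ∈ conditioning set.
{N} contains no descendant of M and blocks every backdoor path.
No other singleton works — e.g. {L} leaves P1 open — so {N} is the unique smallest valid adjustment set.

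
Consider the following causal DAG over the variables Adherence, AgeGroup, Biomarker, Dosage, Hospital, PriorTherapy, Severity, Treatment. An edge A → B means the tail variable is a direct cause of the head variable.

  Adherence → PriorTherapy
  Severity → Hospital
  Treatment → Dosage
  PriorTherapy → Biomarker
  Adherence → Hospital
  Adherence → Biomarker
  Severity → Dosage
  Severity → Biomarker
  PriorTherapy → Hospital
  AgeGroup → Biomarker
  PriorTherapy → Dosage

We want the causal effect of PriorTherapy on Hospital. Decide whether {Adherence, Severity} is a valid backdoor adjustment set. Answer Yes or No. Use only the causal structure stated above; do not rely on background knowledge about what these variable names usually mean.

Backdoor paths from PriorTherapy to Hospital (paths whose first edge points into PriorTherapy):
  P1: PriorTherapy <- Adherence -> Biomarker <- Severity -> Hospital
  P2: PriorTherapy <- Adherence -> Hospital
Condition 1 (no descendant of PriorTherapy in the set): holds — descendants of PriorTherapy are {Biomarker, Dosage, Hospital}; none are in {Adherence, Severity}.
Condition 2 (every backdoor path blocked by {Adherence, Severity}):
  P1: blocked at fork node Adherence ∈ conditioning set.
  P2: blocked at fork node Adherence ∈ conditioning set.
{Adherence, Severity} satisfies the backdoor criterion.

Yes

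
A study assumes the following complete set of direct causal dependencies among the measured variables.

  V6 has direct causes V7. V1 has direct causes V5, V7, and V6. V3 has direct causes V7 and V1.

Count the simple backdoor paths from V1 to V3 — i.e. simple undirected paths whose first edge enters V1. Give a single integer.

A backdoor path from V1 to V3 is any simple undirected path whose first edge points into V1 (i.e. leaves V1 via a parent).
Parents of V1: {V5, V6, V7}.
Enumerating:
  P1: V1 <- V7 -> V3
  P2: V1 <- V6 <- V7 -> V3
That exhausts the simple backdoor paths. Count: 2.

2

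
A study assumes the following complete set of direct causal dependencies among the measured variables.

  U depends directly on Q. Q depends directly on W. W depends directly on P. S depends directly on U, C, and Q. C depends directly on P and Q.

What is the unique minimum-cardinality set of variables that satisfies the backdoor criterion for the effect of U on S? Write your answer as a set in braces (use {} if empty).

{Q}

Variables eligible for adjustment (non-descendants of U, excluding U and S): {C, P, Q, W}.
Backdoor paths from U to S:
  P1: U <- Q <- W <- P -> C -> S
  P2: U <- Q -> C -> S
  P3: U <- Q -> S
The empty set is not sufficient: P1 (U <- Q <- W <- P -> C -> S) has no collider blocking it and no conditioned non-collider, so it is open.
Try {Q}:
  P1: blocked at chain node Q ∈ conditioning set.
  P2: blocked at fork node Q ∈ conditioning set.
  P3: blocked at fork node Q ∈ conditioning set.
{Q} contains no descendant of U and blocks every backdoor path.
No other singleton works — e.g. {P} leaves P2 open — so {Q} is the unique smallest valid adjustment set.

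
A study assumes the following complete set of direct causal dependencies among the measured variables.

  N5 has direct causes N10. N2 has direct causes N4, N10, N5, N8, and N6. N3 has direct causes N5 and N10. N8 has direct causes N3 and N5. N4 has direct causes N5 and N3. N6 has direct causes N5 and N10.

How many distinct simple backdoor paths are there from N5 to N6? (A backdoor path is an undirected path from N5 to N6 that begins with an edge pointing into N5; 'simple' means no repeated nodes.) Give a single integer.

A backdoor path from N5 to N6 is any simple undirected path whose first edge points into N5 (i.e. leaves N5 via a parent).
Parents of N5: {N10}.
Enumerating:
  P1: N5 <- N10 -> N3 -> N4 -> N2 <- N6
  P2: N5 <- N10 -> N3 -> N8 -> N2 <- N6
  P3: N5 <- N10 -> N6
  P4: N5 <- N10 -> N2 <- N6
That exhausts the simple backdoor paths. Count: 4.

4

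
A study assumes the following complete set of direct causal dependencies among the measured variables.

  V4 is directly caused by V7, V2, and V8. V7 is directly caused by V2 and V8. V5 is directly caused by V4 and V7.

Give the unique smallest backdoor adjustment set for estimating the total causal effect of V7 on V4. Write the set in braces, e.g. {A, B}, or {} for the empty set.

Variables eligible for adjustment (non-descendants of V7, excluding V7 and V4): {V2, V8}.
Backdoor paths from V7 to V4:
  P1: V7 <- V8 -> V4
  P2: V7 <- V2 -> V4
The empty set is not sufficient: P1 (V7 <- V8 -> V4) has no collider blocking it and no conditioned non-collider, so it is open.
Try {V2, V8}:
  P1: blocked at fork node V8 ∈ conditioning set.
  P2: blocked at fork node V2 ∈ conditioning set.
{V2, V8} contains no descendant of V7 and blocks every backdoor path.
Every element of {V2, V8} is needed (dropping V2 leaves P2 open; dropping V8 leaves P1 open), so no proper subset is valid.
Among all size-2 subsets of the eligible variables, only {V2, V8} blocks every backdoor path, so it is the unique smallest valid adjustment set.

{V2, V8}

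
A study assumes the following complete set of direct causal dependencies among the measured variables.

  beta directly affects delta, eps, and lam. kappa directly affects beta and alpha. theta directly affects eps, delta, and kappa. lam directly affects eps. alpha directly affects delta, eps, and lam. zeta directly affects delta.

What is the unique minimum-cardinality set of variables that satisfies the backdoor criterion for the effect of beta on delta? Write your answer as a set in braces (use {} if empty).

{kappa}

Variables eligible for adjustment (non-descendants of beta, excluding beta and delta): {alpha, kappa, theta, zeta}.
Backdoor paths from beta to delta:
  P1: beta <- kappa <- theta -> delta
  P2: beta <- kappa <- theta -> eps <- alpha -> delta
  P3: beta <- kappa <- theta -> eps <- lam <- alpha -> delta
  P4: beta <- kappa -> alpha -> delta
  P5: beta <- kappa -> alpha -> lam -> eps <- theta -> delta
  P6: beta <- kappa -> alpha -> eps <- theta -> delta
The empty set is not sufficient: P1 (beta <- kappa <- theta -> delta) has no collider blocking it and no conditioned non-collider, so it is open.
Try {kappa}:
  P1: blocked at chain node kappa ∈ conditioning set.
  P2: blocked at chain node kappa ∈ conditioning set.
  P3: blocked at chain node kappa ∈ conditioning set.
  P4: blocked at fork node kappa ∈ conditioning set.
  P5: blocked at fork node kappa ∈ conditioning set.
  P6: blocked at fork node kappa ∈ conditioning set.
{kappa} contains no descendant of beta and blocks every backdoor path.
No other singleton works — e.g. {theta} leaves P4 open — so {kappa} is the unique smallest valid adjustment set.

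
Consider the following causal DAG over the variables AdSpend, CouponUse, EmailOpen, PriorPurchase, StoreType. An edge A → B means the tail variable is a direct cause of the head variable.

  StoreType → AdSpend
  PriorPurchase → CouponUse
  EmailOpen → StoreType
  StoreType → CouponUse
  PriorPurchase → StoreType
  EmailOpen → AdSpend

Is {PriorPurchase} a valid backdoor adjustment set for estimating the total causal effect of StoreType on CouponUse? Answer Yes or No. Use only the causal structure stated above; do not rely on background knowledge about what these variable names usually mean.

Yes

Backdoor paths from StoreType to CouponUse (paths whose first edge points into StoreType):
  P1: StoreType <- PriorPurchase -> CouponUse
Condition 1 (no descendant of StoreType in the set): holds — descendants of StoreType are {AdSpend, CouponUse}; none are in {PriorPurchase}.
Condition 2 (every backdoor path blocked by {PriorPurchase}):
  P1: blocked at fork node PriorPurchase ∈ conditioning set.
{PriorPurchase} satisfies the backdoor criterion.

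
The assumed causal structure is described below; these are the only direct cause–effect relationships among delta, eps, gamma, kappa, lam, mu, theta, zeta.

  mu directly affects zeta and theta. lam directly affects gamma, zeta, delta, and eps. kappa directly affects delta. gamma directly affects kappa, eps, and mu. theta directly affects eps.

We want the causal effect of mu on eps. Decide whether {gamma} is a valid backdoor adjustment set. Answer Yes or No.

Yes

Backdoor paths from mu to eps (paths whose first edge points into mu):
  P1: mu <- gamma <- lam -> eps
  P2: mu <- gamma -> kappa -> delta <- lam -> eps
  P3: mu <- gamma -> eps
Condition 1 (no descendant of mu in the set): holds — descendants of mu are {eps, theta, zeta}; none are in {gamma}.
Condition 2 (every backdoor path blocked by {gamma}):
  P1: blocked at chain node gamma ∈ conditioning set.
  P2: blocked at fork node gamma ∈ conditioning set.
  P3: blocked at fork node gamma ∈ conditioning set.
{gamma} satisfies the backdoor criterion.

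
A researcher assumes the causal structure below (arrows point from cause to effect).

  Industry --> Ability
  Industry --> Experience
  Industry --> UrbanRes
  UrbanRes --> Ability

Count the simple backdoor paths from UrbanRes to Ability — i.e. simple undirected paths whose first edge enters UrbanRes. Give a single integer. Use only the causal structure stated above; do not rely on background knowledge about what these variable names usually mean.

A backdoor path from UrbanRes to Ability is any simple undirected path whose first edge points into UrbanRes (i.e. leaves UrbanRes via a parent).
Parents of UrbanRes: {Industry}.
Enumerating:
  P1: UrbanRes <- Industry -> Ability
That exhausts the simple backdoor paths. Count: 1.

1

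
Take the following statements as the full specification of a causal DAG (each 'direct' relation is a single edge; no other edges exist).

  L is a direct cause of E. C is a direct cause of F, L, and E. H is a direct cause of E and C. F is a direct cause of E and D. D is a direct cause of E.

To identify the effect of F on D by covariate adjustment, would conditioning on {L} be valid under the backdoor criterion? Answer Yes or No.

Backdoor paths from F to D (paths whose first edge points into F):
  P1: F <- C <- H -> E <- D
  P2: F <- C -> L -> E <- D
  P3: F <- C -> E <- D
Condition 1 (no descendant of F in the set): holds — descendants of F are {D, E}; none are in {L}.
Condition 2 (every backdoor path blocked by {L}):
  P1: blocked at collider E (neither it nor any descendant is in the conditioning set).
  P2: blocked at chain node L ∈ conditioning set.
  P3: blocked at collider E (neither it nor any descendant is in the conditioning set).
{L} satisfies the backdoor criterion.

Yes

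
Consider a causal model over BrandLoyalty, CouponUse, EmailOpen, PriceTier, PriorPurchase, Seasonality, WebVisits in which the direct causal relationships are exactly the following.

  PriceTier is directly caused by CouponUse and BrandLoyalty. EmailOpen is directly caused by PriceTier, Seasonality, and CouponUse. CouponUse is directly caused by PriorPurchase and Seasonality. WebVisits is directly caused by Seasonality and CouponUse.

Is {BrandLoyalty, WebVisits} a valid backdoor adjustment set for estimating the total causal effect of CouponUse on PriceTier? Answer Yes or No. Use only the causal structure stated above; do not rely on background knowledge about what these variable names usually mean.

Backdoor paths from CouponUse to PriceTier (paths whose first edge points into CouponUse):
  P1: CouponUse <- Seasonality -> EmailOpen <- PriceTier
Condition 1 (no descendant of CouponUse in the set): FAILS — WebVisits is a descendant of CouponUse.
Condition 2 (every backdoor path blocked by {BrandLoyalty, WebVisits}):
  P1: blocked at collider EmailOpen (neither it nor any descendant is in the conditioning set).
{BrandLoyalty, WebVisits} does not satisfy the backdoor criterion.

No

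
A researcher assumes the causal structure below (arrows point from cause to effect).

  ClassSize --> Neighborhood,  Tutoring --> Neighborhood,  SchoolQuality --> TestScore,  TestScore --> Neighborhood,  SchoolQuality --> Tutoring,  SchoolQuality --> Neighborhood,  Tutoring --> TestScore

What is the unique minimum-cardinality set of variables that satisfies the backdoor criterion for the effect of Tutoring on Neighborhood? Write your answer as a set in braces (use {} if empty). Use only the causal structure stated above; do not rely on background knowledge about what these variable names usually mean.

Variables eligible for adjustment (non-descendants of Tutoring, excluding Tutoring and Neighborhood): {ClassSize, SchoolQuality}.
Backdoor paths from Tutoring to Neighborhood:
  P1: Tutoring <- SchoolQuality -> TestScore -> Neighborhood
  P2: Tutoring <- SchoolQuality -> Neighborhood
The empty set is not sufficient: P1 (Tutoring <- SchoolQuality -> TestScore -> Neighborhood) has no collider blocking it and no conditioned non-collider, so it is open.
Try {SchoolQuality}:
  P1: blocked at fork node SchoolQuality ∈ conditioning set.
  P2: blocked at fork node SchoolQuality ∈ conditioning set.
{SchoolQuality} contains no descendant of Tutoring and blocks every backdoor path.
No other singleton works — e.g. {ClassSize} leaves P1 open — so {SchoolQuality} is the unique smallest valid adjustment set.

{SchoolQuality}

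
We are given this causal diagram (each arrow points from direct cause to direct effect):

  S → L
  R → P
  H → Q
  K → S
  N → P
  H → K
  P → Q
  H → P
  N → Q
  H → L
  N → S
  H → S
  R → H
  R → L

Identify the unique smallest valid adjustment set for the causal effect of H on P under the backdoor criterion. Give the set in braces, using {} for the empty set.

{R}

Variables eligible for adjustment (non-descendants of H, excluding H and P): {N, R}.
Backdoor paths from H to P:
  P1: H <- R -> P
  P2: H <- R -> L <- S <- N -> P
  P3: H <- R -> L <- S <- N -> Q <- P
The empty set is not sufficient: P1 (H <- R -> P) has no collider blocking it and no conditioned non-collider, so it is open.
Try {R}:
  P1: blocked at fork node R ∈ conditioning set.
  P2: blocked at fork node R ∈ conditioning set.
  P3: blocked at fork node R ∈ conditioning set.
{R} contains no descendant of H and blocks every backdoor path.
No other singleton works — e.g. {N} leaves P1 open — so {R} is the unique smallest valid adjustment set.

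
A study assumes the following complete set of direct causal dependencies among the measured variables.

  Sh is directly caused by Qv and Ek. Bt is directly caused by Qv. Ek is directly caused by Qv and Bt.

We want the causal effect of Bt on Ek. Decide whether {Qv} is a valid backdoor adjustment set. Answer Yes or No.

Backdoor paths from Bt to Ek (paths whose first edge points into Bt):
  P1: Bt <- Qv -> Ek
  P2: Bt <- Qv -> Sh <- Ek
Condition 1 (no descendant of Bt in the set): holds — descendants of Bt are {Ek, Sh}; none are in {Qv}.
Condition 2 (every backdoor path blocked by {Qv}):
  P1: blocked at fork node Qv ∈ conditioning set.
  P2: blocked at fork node Qv ∈ conditioning set.
{Qv} satisfies the backdoor criterion.

Yes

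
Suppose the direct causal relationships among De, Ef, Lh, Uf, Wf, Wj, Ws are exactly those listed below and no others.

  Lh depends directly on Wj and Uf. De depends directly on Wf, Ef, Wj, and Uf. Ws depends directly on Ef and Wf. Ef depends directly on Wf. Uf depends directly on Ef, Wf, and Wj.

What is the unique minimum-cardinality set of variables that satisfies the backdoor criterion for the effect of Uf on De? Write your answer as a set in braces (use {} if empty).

{Ef, Wf, Wj}

Variables eligible for adjustment (non-descendants of Uf, excluding Uf and De): {Ef, Wf, Wj, Ws}.
Backdoor paths from Uf to De:
  P1: Uf <- Wf -> Ef -> De
  P2: Uf <- Wf -> De
  P3: Uf <- Wf -> Ws <- Ef -> De
  P4: Uf <- Ef <- Wf -> De
  P5: Uf <- Ef -> De
  P6: Uf <- Ef -> Ws <- Wf -> De
  P7: Uf <- Wj -> De
The empty set is not sufficient: P1 (Uf <- Wf -> Ef -> De) has no collider blocking it and no conditioned non-collider, so it is open.
Try {Ef, Wf, Wj}:
  P1: blocked at fork node Wf ∈ conditioning set.
  P2: blocked at fork node Wf ∈ conditioning set.
  P3: blocked at fork node Wf ∈ conditioning set.
  P4: blocked at chain node Ef ∈ conditioning set.
  P5: blocked at fork node Ef ∈ conditioning set.
  P6: blocked at fork node Ef ∈ conditioning set.
  P7: blocked at fork node Wj ∈ conditioning set.
{Ef, Wf, Wj} contains no descendant of Uf and blocks every backdoor path.
Every element of {Ef, Wf, Wj} is needed (dropping Ef leaves P5 open; dropping Wf leaves P2 open; dropping Wj leaves P7 open), so no proper subset is valid.
Among all size-3 subsets of the eligible variables, only {Ef, Wf, Wj} blocks every backdoor path, so it is the unique smallest valid adjustment set.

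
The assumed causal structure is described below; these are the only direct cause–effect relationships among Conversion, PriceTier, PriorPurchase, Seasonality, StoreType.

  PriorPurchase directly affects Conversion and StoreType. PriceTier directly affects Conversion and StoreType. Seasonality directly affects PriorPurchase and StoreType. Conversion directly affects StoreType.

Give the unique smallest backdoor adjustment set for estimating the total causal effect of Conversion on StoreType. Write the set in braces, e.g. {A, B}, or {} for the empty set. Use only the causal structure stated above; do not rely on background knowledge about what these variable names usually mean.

Variables eligible for adjustment (non-descendants of Conversion, excluding Conversion and StoreType): {PriceTier, PriorPurchase, Seasonality}.
Backdoor paths from Conversion to StoreType:
  P1: Conversion <- PriceTier -> StoreType
  P2: Conversion <- PriorPurchase <- Seasonality -> StoreType
  P3: Conversion <- PriorPurchase -> StoreType
The empty set is not sufficient: P1 (Conversion <- PriceTier -> StoreType) has no collider blocking it and no conditioned non-collider, so it is open.
Try {PriceTier, PriorPurchase}:
  P1: blocked at fork node PriceTier ∈ conditioning set.
  P2: blocked at chain node PriorPurchase ∈ conditioning set.
  P3: blocked at fork node PriorPurchase ∈ conditioning set.
{PriceTier, PriorPurchase} contains no descendant of Conversion and blocks every backdoor path.
Every element of {PriceTier, PriorPurchase} is needed (dropping PriceTier leaves P1 open; dropping PriorPurchase leaves P2 open), so no proper subset is valid.
Among all size-2 subsets of the eligible variables, only {PriceTier, PriorPurchase} blocks every backdoor path, so it is the unique smallest valid adjustment set.

{PriceTier, PriorPurchase}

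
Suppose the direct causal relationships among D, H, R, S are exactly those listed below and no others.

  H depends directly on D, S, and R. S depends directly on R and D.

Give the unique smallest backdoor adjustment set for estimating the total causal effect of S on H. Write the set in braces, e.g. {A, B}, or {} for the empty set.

Variables eligible for adjustment (non-descendants of S, excluding S and H): {D, R}.
Backdoor paths from S to H:
  P1: S <- R -> H
  P2: S <- D -> H
The empty set is not sufficient: P1 (S <- R -> H) has no collider blocking it and no conditioned non-collider, so it is open.
Try {D, R}:
  P1: blocked at fork node R ∈ conditioning set.
  P2: blocked at fork node D ∈ conditioning set.
{D, R} contains no descendant of S and blocks every backdoor path.
Every element of {D, R} is needed (dropping D leaves P2 open; dropping R leaves P1 open), so no proper subset is valid.
Among all size-2 subsets of the eligible variables, only {D, R} blocks every backdoor path, so it is the unique smallest valid adjustment set.

{D, R}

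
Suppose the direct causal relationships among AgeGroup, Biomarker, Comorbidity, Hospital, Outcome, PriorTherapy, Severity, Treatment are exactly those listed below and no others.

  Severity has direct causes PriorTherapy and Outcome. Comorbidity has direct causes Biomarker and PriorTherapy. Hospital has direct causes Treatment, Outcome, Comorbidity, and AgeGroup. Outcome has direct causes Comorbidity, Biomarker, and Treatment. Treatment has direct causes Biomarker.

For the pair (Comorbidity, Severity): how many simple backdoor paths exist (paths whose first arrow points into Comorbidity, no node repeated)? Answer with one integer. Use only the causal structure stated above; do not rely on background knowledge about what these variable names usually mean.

A backdoor path from Comorbidity to Severity is any simple undirected path whose first edge points into Comorbidity (i.e. leaves Comorbidity via a parent).
Parents of Comorbidity: {Biomarker, PriorTherapy}.
Enumerating:
  P1: Comorbidity <- Biomarker -> Treatment -> Outcome -> Severity
  P2: Comorbidity <- Biomarker -> Treatment -> Hospital <- Outcome -> Severity
  P3: Comorbidity <- Biomarker -> Outcome -> Severity
  P4: Comorbidity <- PriorTherapy -> Severity
That exhausts the simple backdoor paths. Count: 4.

4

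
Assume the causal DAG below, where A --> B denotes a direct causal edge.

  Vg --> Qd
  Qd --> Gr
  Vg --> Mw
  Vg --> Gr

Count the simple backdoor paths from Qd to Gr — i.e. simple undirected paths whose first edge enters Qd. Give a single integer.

1

A backdoor path from Qd to Gr is any simple undirected path whose first edge points into Qd (i.e. leaves Qd via a parent).
Parents of Qd: {Vg}.
Enumerating:
  P1: Qd <- Vg -> Gr
That exhausts the simple backdoor paths. Count: 1.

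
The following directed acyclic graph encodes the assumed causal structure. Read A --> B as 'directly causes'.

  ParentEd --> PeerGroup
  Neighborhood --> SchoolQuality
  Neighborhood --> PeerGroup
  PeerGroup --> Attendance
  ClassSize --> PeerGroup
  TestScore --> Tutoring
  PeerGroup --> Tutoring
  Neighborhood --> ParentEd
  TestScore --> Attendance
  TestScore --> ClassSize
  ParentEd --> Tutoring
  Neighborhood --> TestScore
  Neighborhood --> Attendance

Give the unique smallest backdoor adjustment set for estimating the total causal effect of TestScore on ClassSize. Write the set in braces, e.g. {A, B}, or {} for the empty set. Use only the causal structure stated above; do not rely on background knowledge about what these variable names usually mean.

{}

Variables eligible for adjustment (non-descendants of TestScore, excluding TestScore and ClassSize): {Neighborhood, ParentEd, SchoolQuality}.
Backdoor paths from TestScore to ClassSize:
  P1: TestScore <- Neighborhood -> ParentEd -> PeerGroup <- ClassSize
  P2: TestScore <- Neighborhood -> ParentEd -> Tutoring <- PeerGroup <- ClassSize
  P3: TestScore <- Neighborhood -> PeerGroup <- ClassSize
  P4: TestScore <- Neighborhood -> Attendance <- PeerGroup <- ClassSize
Each backdoor path contains an unconditioned collider, so every path is already blocked with the empty conditioning set:
  P1: blocked at collider PeerGroup (neither it nor any descendant is in the conditioning set).
  P2: blocked at collider Tutoring (neither it nor any descendant is in the conditioning set).
  P3: blocked at collider PeerGroup (neither it nor any descendant is in the conditioning set).
  P4: blocked at collider Attendance (neither it nor any descendant is in the conditioning set).
The empty set is therefore the unique smallest valid set.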